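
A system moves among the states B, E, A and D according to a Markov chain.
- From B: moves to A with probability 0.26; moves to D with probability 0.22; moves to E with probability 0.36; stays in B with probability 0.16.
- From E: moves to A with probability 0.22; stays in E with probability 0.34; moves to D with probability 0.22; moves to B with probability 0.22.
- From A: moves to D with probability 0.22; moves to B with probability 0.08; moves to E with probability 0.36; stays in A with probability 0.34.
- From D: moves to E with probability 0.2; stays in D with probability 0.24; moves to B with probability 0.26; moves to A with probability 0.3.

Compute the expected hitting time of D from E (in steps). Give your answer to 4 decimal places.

4.5455

Let t(s) be the expected number of steps to first reach D from state s, with t(D) = 0. Conditioning on the first step:
t(B) = 1 + 0.16·t(B) + 0.36·t(E) + 0.26·t(A)
t(E) = 1 + 0.22·t(B) + 0.34·t(E) + 0.22·t(A)
t(A) = 1 + 0.08·t(B) + 0.36·t(E) + 0.34·t(A)
Solving: t(B) = 4.5455, t(E) = 4.5455, t(A) = 4.5455.
Expected steps from E to D: 4.5455.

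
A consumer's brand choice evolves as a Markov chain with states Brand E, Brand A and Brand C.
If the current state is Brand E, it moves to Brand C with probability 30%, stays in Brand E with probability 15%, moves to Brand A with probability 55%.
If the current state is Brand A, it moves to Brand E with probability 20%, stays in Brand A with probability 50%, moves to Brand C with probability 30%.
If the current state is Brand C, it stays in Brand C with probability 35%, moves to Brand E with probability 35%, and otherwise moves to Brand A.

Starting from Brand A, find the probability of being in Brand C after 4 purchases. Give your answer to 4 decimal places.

Propagate the distribution vector 4 purchases from Brand A.
After 0 purchases: (0.0000, 1.0000, 0.0000)
After 1 purchase: (0.2000, 0.5000, 0.3000)
After 2 purchases: (0.2350, 0.4500, 0.3150)
After 3 purchases: (0.2355, 0.4488, 0.3158)
After 4 purchases: (0.2356, 0.4486, 0.3158)
P(in Brand C after 4 purchases) = 0.3158

0.3158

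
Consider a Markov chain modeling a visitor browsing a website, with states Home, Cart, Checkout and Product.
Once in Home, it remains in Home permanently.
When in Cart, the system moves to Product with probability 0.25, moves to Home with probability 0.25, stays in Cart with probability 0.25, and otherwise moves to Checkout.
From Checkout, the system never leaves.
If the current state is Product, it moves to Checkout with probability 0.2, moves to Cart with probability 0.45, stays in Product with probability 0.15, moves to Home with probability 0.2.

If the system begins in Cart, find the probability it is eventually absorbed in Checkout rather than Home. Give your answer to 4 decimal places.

Let h(s) be the probability of absorption at Checkout starting from transient state s. Then h(Checkout) = 1 and h(Home) = 0. By first-step analysis:
h(Cart) = 0.25·0 + 0.25·h(Cart) + 0.25·1 + 0.25·h(Product)
h(Product) = 0.2·0 + 0.45·h(Cart) + 0.2·1 + 0.15·h(Product)
Solving: h(Cart) = 0.5000, h(Product) = 0.5000.
Starting from Cart, the probability is 0.5000.

0.5000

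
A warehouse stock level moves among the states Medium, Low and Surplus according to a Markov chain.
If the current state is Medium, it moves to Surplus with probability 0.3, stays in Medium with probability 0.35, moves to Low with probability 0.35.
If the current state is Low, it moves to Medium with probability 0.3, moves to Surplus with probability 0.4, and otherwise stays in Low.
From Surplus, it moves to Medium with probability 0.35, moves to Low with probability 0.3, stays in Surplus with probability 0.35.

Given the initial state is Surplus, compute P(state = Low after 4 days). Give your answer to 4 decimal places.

Propagate the distribution vector 4 days from Surplus.
After 0 days: (0.0000, 0.0000, 1.0000)
After 1 day: (0.3500, 0.3000, 0.3500)
After 2 days: (0.3350, 0.3175, 0.3475)
After 3 days: (0.3341, 0.3168, 0.3491)
After 4 days: (0.3342, 0.3167, 0.3491)
P(in Low after 4 days) = 0.3167

0.3167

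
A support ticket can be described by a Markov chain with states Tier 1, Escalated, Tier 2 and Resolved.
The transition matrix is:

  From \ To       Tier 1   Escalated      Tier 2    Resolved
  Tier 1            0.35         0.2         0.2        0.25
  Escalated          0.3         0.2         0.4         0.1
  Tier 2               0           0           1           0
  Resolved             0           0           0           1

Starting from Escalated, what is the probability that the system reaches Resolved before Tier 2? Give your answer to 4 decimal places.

Let h(s) be the probability of absorption at Resolved starting from transient state s. Then h(Resolved) = 1 and h(Tier 2) = 0. By first-step analysis:
h(Tier 1) = 0.35·h(Tier 1) + 0.2·h(Escalated) + 0.2·0 + 0.25·1
h(Escalated) = 0.3·h(Tier 1) + 0.2·h(Escalated) + 0.4·0 + 0.1·1
Solving: h(Tier 1) = 0.4783, h(Escalated) = 0.3043.
Starting from Escalated, the probability is 0.3043.

0.3043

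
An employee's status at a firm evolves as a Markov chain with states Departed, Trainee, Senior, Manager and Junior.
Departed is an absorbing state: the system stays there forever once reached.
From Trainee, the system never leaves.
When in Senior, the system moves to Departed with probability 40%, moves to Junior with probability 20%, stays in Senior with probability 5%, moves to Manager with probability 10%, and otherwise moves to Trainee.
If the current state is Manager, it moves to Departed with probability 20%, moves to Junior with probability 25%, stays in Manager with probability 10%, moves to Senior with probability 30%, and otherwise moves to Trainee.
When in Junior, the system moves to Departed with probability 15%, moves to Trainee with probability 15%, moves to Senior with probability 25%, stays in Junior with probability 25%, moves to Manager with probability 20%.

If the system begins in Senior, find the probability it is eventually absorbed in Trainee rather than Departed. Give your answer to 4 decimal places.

Let h(s) be the probability of absorption at Trainee starting from transient state s. Then h(Trainee) = 1 and h(Departed) = 0. By first-step analysis:
h(Senior) = 0.4·0 + 0.25·1 + 0.05·h(Senior) + 0.1·h(Manager) + 0.2·h(Junior)
h(Manager) = 0.2·0 + 0.15·1 + 0.3·h(Senior) + 0.1·h(Manager) + 0.25·h(Junior)
h(Junior) = 0.15·0 + 0.15·1 + 0.25·h(Senior) + 0.2·h(Manager) + 0.25·h(Junior)
Solving: h(Senior) = 0.4021, h(Manager) = 0.4250, h(Junior) = 0.4473.
Starting from Senior, the probability is 0.4021.

0.4021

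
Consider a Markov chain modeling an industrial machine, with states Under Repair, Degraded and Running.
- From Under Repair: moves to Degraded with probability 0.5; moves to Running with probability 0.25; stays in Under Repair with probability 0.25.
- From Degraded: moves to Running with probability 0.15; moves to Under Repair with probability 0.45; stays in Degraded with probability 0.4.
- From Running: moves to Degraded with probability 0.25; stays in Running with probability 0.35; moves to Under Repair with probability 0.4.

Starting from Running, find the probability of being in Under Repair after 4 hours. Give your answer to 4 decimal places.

Propagate the distribution vector 4 hours from Running.
After 0 hours: (0.0000, 0.0000, 1.0000)
After 1 hour: (0.4000, 0.2500, 0.3500)
After 2 hours: (0.3525, 0.3875, 0.2600)
After 3 hours: (0.3665, 0.3963, 0.2373)
After 4 hours: (0.3648, 0.4011, 0.2341)
P(in Under Repair after 4 hours) = 0.3648

0.3648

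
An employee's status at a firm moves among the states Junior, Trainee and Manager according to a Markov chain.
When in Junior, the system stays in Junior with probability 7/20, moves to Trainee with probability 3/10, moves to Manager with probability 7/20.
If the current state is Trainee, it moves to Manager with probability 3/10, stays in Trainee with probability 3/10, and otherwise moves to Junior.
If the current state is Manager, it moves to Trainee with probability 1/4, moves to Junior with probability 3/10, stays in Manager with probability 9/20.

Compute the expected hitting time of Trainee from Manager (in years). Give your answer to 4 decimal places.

Let t(s) be the expected number of years to first reach Trainee from state s, with t(Trainee) = 0. Conditioning on the first year:
t(Junior) = 1 + 0.35·t(Junior) + 0.35·t(Manager)
t(Manager) = 1 + 0.3·t(Junior) + 0.45·t(Manager)
Solving: t(Junior) = 3.5644, t(Manager) = 3.7624.
Expected years from Manager to Trainee: 3.7624.

3.7624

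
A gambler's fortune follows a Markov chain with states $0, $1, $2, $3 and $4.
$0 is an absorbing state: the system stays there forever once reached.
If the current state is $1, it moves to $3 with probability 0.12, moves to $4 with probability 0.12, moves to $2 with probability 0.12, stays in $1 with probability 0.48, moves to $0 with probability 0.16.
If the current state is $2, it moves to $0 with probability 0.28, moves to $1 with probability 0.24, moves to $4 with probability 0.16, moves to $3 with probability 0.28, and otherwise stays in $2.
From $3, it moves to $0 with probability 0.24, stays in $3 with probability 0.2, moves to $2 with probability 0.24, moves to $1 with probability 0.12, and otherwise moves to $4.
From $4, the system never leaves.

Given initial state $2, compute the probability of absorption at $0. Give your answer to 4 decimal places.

Let h(s) be the probability of absorption at $0 starting from transient state s. Then h($0) = 1 and h($4) = 0. By first-step analysis:
h($1) = 0.16·1 + 0.48·h($1) + 0.12·h($2) + 0.12·h($3) + 0.12·0
h($2) = 0.28·1 + 0.24·h($1) + 0.04·h($2) + 0.28·h($3) + 0.16·0
h($3) = 0.24·1 + 0.12·h($1) + 0.24·h($2) + 0.2·h($3) + 0.2·0
Solving: h($1) = 0.5773, h($2) = 0.6014, h($3) = 0.5670.
Starting from $2, the probability is 0.6014.

0.6014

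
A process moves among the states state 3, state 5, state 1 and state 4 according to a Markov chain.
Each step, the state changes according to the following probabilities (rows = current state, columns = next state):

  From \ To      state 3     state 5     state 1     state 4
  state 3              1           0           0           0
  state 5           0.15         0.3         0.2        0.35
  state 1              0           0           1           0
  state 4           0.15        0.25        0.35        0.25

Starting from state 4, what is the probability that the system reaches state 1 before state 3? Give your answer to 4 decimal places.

Let h(s) be the probability of absorption at state 1 starting from transient state s. Then h(state 1) = 1 and h(state 3) = 0. By first-step analysis:
h(state 5) = 0.15·0 + 0.3·h(state 5) + 0.2·1 + 0.35·h(state 4)
h(state 4) = 0.15·0 + 0.25·h(state 5) + 0.35·1 + 0.25·h(state 4)
Solving: h(state 5) = 0.6229, h(state 4) = 0.6743.
Starting from state 4, the probability is 0.6743.

0.6743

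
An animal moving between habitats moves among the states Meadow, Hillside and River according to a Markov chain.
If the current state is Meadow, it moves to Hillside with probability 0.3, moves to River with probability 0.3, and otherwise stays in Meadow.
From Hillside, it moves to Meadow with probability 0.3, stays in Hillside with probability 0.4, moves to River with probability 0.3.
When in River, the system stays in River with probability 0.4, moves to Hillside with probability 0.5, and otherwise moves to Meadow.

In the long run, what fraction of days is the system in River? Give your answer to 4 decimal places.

Let the stationary distribution be π with π = πP and π_1 + π_2 + π_3 = 1.
π_1 = 0.4·π_1 + 0.3·π_2 + 0.1·π_3
π_2 = 0.3·π_1 + 0.4·π_2 + 0.5·π_3
Solving with the normalization constraint gives π = (0.2593, 0.4074, 0.3333).
So the stationary probability of River is 0.3333.

0.3333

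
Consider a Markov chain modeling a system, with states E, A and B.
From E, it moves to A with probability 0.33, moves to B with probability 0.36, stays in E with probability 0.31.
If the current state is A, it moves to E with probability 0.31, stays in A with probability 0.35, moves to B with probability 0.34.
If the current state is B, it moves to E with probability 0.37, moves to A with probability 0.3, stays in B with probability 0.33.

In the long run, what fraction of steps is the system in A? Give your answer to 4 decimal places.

Let the stationary distribution be π with π = πP and π_1 + π_2 + π_3 = 1.
π_1 = 0.31·π_1 + 0.31·π_2 + 0.37·π_3
π_2 = 0.33·π_1 + 0.35·π_2 + 0.3·π_3
Solving with the normalization constraint gives π = (0.3306, 0.3262, 0.3432).
So the stationary probability of A is 0.3262.

0.3262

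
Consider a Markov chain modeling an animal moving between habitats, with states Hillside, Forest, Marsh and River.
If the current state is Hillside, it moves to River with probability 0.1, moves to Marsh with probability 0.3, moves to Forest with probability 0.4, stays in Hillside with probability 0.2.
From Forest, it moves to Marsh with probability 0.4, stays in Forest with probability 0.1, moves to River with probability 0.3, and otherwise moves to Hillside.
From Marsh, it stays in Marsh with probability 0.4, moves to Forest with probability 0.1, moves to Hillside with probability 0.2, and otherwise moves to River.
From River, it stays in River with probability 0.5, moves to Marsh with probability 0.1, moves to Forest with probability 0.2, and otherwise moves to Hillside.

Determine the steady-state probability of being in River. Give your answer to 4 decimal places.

0.3250

Let the stationary distribution be π with π = πP and π_1 + π_2 + π_3 + π_4 = 1.
π_1 = 0.2·π_1 + 0.2·π_2 + 0.2·π_3 + 0.2·π_4
π_2 = 0.4·π_1 + 0.1·π_2 + 0.1·π_3 + 0.2·π_4
π_3 = 0.3·π_1 + 0.4·π_2 + 0.4·π_3 + 0.1·π_4
Solving with the normalization constraint gives π = (0.2000, 0.1925, 0.2825, 0.3250).
So the stationary probability of River is 0.3250.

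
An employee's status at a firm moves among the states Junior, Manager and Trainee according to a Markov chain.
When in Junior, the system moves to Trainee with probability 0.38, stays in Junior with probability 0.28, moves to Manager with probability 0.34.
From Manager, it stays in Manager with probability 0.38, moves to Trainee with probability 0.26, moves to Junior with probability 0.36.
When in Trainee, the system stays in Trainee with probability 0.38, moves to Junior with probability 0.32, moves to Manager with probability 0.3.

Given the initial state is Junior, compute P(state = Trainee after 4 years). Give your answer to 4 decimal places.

0.3392

Propagate the distribution vector 4 years from Junior.
After 0 years: (1.0000, 0.0000, 0.0000)
After 1 year: (0.2800, 0.3400, 0.3800)
After 2 years: (0.3224, 0.3384, 0.3392)
After 3 years: (0.3206, 0.3400, 0.3394)
After 4 years: (0.3208, 0.3400, 0.3392)
P(in Trainee after 4 years) = 0.3392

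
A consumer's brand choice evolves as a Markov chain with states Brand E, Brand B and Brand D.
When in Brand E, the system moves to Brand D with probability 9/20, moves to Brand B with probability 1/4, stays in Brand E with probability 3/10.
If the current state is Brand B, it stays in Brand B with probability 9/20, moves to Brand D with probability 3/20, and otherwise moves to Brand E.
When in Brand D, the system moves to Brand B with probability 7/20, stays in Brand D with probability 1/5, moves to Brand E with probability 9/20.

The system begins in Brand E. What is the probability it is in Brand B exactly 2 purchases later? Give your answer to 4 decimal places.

Sum over the intermediate state after 1 purchase:
P = P(Brand E→Brand E)·P(Brand E→Brand B) + P(Brand E→Brand B)·P(Brand B→Brand B) + P(Brand E→Brand D)·P(Brand D→Brand B)
  = 0.3×0.25 + 0.25×0.45 + 0.45×0.35
  = 0.0750 + 0.1125 + 0.1575 = 0.3450

0.3450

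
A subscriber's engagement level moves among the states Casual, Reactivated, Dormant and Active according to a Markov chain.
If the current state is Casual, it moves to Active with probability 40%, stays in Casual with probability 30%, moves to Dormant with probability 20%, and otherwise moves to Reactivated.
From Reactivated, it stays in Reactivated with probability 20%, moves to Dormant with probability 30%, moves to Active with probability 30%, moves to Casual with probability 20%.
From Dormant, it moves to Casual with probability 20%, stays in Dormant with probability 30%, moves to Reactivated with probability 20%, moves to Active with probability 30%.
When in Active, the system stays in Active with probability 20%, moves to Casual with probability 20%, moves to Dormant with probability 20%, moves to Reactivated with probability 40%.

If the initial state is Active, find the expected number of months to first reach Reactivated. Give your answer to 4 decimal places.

Let t(s) be the expected number of months to first reach Reactivated from state s, with t(Reactivated) = 0. Conditioning on the first month:
t(Casual) = 1 + 0.3·t(Casual) + 0.2·t(Dormant) + 0.4·t(Active)
t(Dormant) = 1 + 0.2·t(Casual) + 0.3·t(Dormant) + 0.3·t(Active)
t(Active) = 1 + 0.2·t(Casual) + 0.2·t(Dormant) + 0.2·t(Active)
Solving: t(Casual) = 4.6154, t(Dormant) = 4.2308, t(Active) = 3.4615.
Expected months from Active to Reactivated: 3.4615.

3.4615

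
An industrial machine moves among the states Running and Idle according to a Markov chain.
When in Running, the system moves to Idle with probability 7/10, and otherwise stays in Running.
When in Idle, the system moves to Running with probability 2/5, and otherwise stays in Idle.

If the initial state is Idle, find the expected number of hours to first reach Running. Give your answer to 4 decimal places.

Let t(s) be the expected number of hours to first reach Running from state s, with t(Running) = 0. Conditioning on the first hour:
t(Idle) = 1 + 0.6·t(Idle)
Solving: t(Idle) = 2.5000.
Expected hours from Idle to Running: 2.5000.

2.5000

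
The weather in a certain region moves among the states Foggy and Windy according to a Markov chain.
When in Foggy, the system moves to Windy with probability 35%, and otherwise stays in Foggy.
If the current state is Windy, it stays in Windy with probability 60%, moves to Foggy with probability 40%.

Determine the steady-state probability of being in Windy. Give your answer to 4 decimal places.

0.4667

Let the stationary distribution be π with π = πP and π_1 + π_2 = 1.
π_1 = 0.65·π_1 + 0.4·π_2
Solving with the normalization constraint gives π = (0.5333, 0.4667).
So the stationary probability of Windy is 0.4667.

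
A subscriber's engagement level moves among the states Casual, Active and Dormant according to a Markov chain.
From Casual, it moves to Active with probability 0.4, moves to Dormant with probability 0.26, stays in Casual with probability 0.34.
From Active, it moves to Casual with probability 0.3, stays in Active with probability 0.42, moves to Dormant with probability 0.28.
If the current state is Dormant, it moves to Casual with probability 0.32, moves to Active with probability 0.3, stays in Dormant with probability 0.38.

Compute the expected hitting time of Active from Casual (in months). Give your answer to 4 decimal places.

2.6994

Let t(s) be the expected number of months to first reach Active from state s, with t(Active) = 0. Conditioning on the first month:
t(Casual) = 1 + 0.34·t(Casual) + 0.26·t(Dormant)
t(Dormant) = 1 + 0.32·t(Casual) + 0.38·t(Dormant)
Solving: t(Casual) = 2.6994, t(Dormant) = 3.0061.
Expected months from Casual to Active: 2.6994.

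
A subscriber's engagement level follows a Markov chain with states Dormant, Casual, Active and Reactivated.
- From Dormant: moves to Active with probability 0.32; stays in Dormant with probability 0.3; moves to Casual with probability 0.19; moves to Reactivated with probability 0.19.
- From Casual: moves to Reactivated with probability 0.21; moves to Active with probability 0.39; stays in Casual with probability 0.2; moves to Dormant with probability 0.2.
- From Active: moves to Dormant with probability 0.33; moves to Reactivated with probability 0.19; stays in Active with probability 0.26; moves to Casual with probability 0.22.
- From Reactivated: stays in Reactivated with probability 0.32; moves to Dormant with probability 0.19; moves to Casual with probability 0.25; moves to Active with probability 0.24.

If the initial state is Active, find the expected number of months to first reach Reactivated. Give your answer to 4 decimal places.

Let t(s) be the expected number of months to first reach Reactivated from state s, with t(Reactivated) = 0. Conditioning on the first month:
t(Dormant) = 1 + 0.3·t(Dormant) + 0.19·t(Casual) + 0.32·t(Active)
t(Casual) = 1 + 0.2·t(Dormant) + 0.2·t(Casual) + 0.39·t(Active)
t(Active) = 1 + 0.33·t(Dormant) + 0.22·t(Casual) + 0.26·t(Active)
Solving: t(Dormant) = 5.1539, t(Casual) = 5.0495, t(Active) = 5.1509.
Expected months from Active to Reactivated: 5.1509.

5.1509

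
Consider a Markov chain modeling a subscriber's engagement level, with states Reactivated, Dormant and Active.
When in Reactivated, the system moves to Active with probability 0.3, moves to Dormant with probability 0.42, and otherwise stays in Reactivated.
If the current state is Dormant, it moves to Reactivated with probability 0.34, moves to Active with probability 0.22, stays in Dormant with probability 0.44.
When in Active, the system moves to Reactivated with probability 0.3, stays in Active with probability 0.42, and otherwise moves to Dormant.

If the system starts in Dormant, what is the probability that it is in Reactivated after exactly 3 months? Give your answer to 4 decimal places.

Propagate the distribution vector 3 months from Dormant.
After 0 months: (0.0000, 1.0000, 0.0000)
After 1 month: (0.3400, 0.4400, 0.2200)
After 2 months: (0.3108, 0.3980, 0.2912)
After 3 months: (0.3097, 0.3872, 0.3031)
P(in Reactivated after 3 months) = 0.3097

0.3097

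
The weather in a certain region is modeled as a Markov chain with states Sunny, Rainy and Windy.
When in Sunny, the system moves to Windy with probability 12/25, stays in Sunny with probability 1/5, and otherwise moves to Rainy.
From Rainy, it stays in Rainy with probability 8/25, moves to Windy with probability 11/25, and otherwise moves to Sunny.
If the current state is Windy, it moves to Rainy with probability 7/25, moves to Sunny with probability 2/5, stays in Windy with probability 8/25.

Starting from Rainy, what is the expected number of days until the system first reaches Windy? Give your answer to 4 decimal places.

2.2260

Let t(s) be the expected number of days to first reach Windy from state s, with t(Windy) = 0. Conditioning on the first day:
t(Sunny) = 1 + 0.2·t(Sunny) + 0.32·t(Rainy)
t(Rainy) = 1 + 0.24·t(Sunny) + 0.32·t(Rainy)
Solving: t(Sunny) = 2.1404, t(Rainy) = 2.2260.
Expected days from Rainy to Windy: 2.2260.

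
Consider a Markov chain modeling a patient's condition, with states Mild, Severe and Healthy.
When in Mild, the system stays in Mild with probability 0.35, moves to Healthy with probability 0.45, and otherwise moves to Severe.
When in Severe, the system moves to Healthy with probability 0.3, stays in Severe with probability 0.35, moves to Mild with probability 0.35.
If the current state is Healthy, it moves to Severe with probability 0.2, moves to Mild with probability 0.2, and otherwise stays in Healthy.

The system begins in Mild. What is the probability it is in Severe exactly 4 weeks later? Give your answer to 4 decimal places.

0.2352

Propagate the distribution vector 4 weeks from Mild.
After 0 weeks: (1.0000, 0.0000, 0.0000)
After 1 week: (0.3500, 0.2000, 0.4500)
After 2 weeks: (0.2825, 0.2300, 0.4875)
After 3 weeks: (0.2769, 0.2345, 0.4886)
After 4 weeks: (0.2767, 0.2352, 0.4881)
P(in Severe after 4 weeks) = 0.2352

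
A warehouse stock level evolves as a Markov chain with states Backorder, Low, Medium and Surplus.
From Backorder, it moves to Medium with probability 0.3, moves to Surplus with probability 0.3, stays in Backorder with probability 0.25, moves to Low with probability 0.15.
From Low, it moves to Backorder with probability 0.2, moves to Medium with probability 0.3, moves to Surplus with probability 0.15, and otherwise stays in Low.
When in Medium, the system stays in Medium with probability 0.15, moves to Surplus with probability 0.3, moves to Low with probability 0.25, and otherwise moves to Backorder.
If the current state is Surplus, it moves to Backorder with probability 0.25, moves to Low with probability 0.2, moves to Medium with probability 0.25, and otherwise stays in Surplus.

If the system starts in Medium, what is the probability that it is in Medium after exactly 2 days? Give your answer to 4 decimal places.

0.2625

Propagate the distribution vector 2 days from Medium.
After 0 days: (0.0000, 0.0000, 1.0000, 0.0000)
After 1 day: (0.3000, 0.2500, 0.1500, 0.3000)
After 2 days: (0.2450, 0.2300, 0.2625, 0.2625)
P(in Medium after 2 days) = 0.2625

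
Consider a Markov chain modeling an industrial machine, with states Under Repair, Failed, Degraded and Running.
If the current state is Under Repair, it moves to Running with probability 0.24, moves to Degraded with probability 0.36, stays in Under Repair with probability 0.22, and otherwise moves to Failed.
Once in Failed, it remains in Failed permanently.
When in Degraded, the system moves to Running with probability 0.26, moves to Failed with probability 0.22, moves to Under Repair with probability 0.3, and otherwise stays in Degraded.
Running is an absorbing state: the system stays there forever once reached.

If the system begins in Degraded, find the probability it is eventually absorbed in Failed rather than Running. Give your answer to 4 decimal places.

0.4508

Let h(s) be the probability of absorption at Failed starting from transient state s. Then h(Failed) = 1 and h(Running) = 0. By first-step analysis:
h(Under Repair) = 0.22·h(Under Repair) + 0.18·1 + 0.36·h(Degraded) + 0.24·0
h(Degraded) = 0.3·h(Under Repair) + 0.22·1 + 0.22·h(Degraded) + 0.26·0
Solving: h(Under Repair) = 0.4388, h(Degraded) = 0.4508.
Starting from Degraded, the probability is 0.4508.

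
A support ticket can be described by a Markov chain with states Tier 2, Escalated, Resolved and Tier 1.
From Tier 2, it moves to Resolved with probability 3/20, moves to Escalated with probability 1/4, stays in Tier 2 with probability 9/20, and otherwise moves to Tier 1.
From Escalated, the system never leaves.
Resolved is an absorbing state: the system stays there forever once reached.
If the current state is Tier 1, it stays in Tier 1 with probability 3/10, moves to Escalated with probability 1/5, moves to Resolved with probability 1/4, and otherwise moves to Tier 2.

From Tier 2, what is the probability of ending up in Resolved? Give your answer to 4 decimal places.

0.4101

Let h(s) be the probability of absorption at Resolved starting from transient state s. Then h(Resolved) = 1 and h(Escalated) = 0. By first-step analysis:
h(Tier 2) = 0.45·h(Tier 2) + 0.25·0 + 0.15·1 + 0.15·h(Tier 1)
h(Tier 1) = 0.25·h(Tier 2) + 0.2·0 + 0.25·1 + 0.3·h(Tier 1)
Solving: h(Tier 2) = 0.4101, h(Tier 1) = 0.5036.
Starting from Tier 2, the probability is 0.4101.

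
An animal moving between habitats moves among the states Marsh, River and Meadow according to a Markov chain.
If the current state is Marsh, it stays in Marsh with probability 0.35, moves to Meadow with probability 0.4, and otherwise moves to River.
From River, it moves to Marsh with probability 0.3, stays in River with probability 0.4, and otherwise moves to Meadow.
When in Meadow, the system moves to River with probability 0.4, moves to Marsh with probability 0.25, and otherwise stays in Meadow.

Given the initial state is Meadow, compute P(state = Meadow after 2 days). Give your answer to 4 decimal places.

0.3425

Sum over the intermediate state after 1 day:
P = P(Meadow→Marsh)·P(Marsh→Meadow) + P(Meadow→River)·P(River→Meadow) + P(Meadow→Meadow)·P(Meadow→Meadow)
  = 0.25×0.4 + 0.4×0.3 + 0.35×0.35
  = 0.1000 + 0.1200 + 0.1225 = 0.3425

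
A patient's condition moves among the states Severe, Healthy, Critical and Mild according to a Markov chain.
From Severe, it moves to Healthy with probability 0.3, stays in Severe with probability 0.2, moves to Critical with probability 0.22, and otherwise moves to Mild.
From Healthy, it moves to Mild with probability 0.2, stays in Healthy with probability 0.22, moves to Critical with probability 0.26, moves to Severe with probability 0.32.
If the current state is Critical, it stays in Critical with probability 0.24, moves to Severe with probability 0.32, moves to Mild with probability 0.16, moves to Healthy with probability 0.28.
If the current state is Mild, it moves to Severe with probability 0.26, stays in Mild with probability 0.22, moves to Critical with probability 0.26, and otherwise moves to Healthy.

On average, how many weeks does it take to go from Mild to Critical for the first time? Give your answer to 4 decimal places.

4.0064

Let t(s) be the expected number of weeks to first reach Critical from state s, with t(Critical) = 0. Conditioning on the first week:
t(Severe) = 1 + 0.2·t(Severe) + 0.3·t(Healthy) + 0.28·t(Mild)
t(Healthy) = 1 + 0.32·t(Severe) + 0.22·t(Healthy) + 0.2·t(Mild)
t(Mild) = 1 + 0.26·t(Severe) + 0.26·t(Healthy) + 0.22·t(Mild)
Solving: t(Severe) = 4.1579, t(Healthy) = 4.0152, t(Mild) = 4.0064.
Expected weeks from Mild to Critical: 4.0064.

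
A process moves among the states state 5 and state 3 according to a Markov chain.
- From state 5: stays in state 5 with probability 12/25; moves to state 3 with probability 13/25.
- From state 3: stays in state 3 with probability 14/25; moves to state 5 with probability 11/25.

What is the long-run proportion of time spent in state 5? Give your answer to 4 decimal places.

0.4583

Let the stationary distribution be π with π = πP and π_1 + π_2 = 1.
π_1 = 0.48·π_1 + 0.44·π_2
Solving with the normalization constraint gives π = (0.4583, 0.5417).
So the stationary probability of state 5 is 0.4583.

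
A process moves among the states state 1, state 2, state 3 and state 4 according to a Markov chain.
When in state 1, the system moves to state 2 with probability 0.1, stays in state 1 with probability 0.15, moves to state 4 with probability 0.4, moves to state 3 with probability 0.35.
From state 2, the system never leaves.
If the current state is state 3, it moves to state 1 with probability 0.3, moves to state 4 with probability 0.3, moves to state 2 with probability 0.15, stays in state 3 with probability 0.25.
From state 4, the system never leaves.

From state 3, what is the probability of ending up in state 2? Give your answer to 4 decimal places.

0.2958

Let h(s) be the probability of absorption at state 2 starting from transient state s. Then h(state 2) = 1 and h(state 4) = 0. By first-step analysis:
h(state 1) = 0.15·h(state 1) + 0.1·1 + 0.35·h(state 3) + 0.4·0
h(state 3) = 0.3·h(state 1) + 0.15·1 + 0.25·h(state 3) + 0.3·0
Solving: h(state 1) = 0.2394, h(state 3) = 0.2958.
Starting from state 3, the probability is 0.2958.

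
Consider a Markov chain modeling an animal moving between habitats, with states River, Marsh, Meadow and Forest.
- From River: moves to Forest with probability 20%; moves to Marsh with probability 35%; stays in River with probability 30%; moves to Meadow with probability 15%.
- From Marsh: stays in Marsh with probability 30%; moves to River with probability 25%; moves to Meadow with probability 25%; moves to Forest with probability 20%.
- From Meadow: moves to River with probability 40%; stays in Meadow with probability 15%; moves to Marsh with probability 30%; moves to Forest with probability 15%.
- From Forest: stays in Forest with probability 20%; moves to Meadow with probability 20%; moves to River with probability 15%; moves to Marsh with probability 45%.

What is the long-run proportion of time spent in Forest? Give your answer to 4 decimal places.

Let the stationary distribution be π with π = πP and π_1 + π_2 + π_3 + π_4 = 1.
π_1 = 0.3·π_1 + 0.25·π_2 + 0.4·π_3 + 0.15·π_4
π_2 = 0.35·π_1 + 0.3·π_2 + 0.3·π_3 + 0.45·π_4
π_3 = 0.15·π_1 + 0.25·π_2 + 0.15·π_3 + 0.2·π_4
Solving with the normalization constraint gives π = (0.2737, 0.3422, 0.1937, 0.1903).
So the stationary probability of Forest is 0.1903.

0.1903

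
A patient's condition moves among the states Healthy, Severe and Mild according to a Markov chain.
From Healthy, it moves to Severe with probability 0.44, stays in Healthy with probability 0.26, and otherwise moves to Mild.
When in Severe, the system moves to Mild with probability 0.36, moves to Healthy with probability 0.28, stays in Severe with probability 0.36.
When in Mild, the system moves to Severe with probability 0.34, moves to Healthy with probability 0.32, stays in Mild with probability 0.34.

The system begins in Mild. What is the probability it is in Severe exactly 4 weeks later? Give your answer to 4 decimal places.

Propagate the distribution vector 4 weeks from Mild.
After 0 weeks: (0.0000, 0.0000, 1.0000)
After 1 week: (0.3200, 0.3400, 0.3400)
After 2 weeks: (0.2872, 0.3788, 0.3340)
After 3 weeks: (0.2876, 0.3763, 0.3361)
After 4 weeks: (0.2877, 0.3763, 0.3360)
P(in Severe after 4 weeks) = 0.3763

0.3763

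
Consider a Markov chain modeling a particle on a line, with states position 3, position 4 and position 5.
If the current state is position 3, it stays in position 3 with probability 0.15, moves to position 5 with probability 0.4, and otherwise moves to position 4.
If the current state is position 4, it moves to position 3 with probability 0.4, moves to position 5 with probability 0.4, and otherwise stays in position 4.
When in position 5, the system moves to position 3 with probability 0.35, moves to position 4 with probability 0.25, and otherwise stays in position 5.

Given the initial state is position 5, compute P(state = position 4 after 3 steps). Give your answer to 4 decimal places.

0.2931

Propagate the distribution vector 3 steps from position 5.
After 0 steps: (0.0000, 0.0000, 1.0000)
After 1 step: (0.3500, 0.2500, 0.4000)
After 2 steps: (0.2925, 0.3075, 0.4000)
After 3 steps: (0.3069, 0.2931, 0.4000)
P(in position 4 after 3 steps) = 0.2931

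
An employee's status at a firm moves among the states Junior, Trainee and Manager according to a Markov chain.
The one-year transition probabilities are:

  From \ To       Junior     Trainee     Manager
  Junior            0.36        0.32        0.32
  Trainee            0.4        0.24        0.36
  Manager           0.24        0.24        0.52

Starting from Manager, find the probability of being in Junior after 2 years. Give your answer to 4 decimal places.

Sum over the intermediate state after 1 year:
P = P(Manager→Junior)·P(Junior→Junior) + P(Manager→Trainee)·P(Trainee→Junior) + P(Manager→Manager)·P(Manager→Junior)
  = 0.24×0.36 + 0.24×0.4 + 0.52×0.24
  = 0.0864 + 0.0960 + 0.1248 = 0.3072

0.3072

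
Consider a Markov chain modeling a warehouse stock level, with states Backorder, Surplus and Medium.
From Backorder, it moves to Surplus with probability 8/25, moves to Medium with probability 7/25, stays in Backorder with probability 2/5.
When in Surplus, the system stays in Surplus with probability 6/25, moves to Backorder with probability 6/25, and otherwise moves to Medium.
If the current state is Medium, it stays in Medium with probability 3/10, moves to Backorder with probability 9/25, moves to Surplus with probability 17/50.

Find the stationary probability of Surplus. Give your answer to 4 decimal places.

0.3030

Let the stationary distribution be π with π = πP and π_1 + π_2 + π_3 = 1.
π_1 = 0.4·π_1 + 0.24·π_2 + 0.36·π_3
π_2 = 0.32·π_1 + 0.24·π_2 + 0.34·π_3
Solving with the normalization constraint gives π = (0.3371, 0.3030, 0.3599).
So the stationary probability of Surplus is 0.3030.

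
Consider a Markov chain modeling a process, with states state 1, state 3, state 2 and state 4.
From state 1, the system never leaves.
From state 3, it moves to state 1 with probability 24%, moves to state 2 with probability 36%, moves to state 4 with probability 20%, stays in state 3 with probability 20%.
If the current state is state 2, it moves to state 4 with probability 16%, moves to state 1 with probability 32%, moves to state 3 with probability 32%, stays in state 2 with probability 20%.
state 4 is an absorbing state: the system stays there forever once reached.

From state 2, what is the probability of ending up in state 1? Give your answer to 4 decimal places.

0.6341

Let h(s) be the probability of absorption at state 1 starting from transient state s. Then h(state 1) = 1 and h(state 4) = 0. By first-step analysis:
h(state 3) = 0.24·1 + 0.2·h(state 3) + 0.36·h(state 2) + 0.2·0
h(state 2) = 0.32·1 + 0.32·h(state 3) + 0.2·h(state 2) + 0.16·0
Solving: h(state 3) = 0.5854, h(state 2) = 0.6341.
Starting from state 2, the probability is 0.6341.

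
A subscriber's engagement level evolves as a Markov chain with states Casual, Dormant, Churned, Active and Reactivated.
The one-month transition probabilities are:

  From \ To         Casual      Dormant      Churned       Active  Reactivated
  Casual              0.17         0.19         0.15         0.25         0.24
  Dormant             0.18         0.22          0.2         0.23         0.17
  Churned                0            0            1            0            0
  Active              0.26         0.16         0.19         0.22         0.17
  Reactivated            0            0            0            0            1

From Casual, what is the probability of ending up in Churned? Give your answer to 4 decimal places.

0.4458

Let h(s) be the probability of absorption at Churned starting from transient state s. Then h(Churned) = 1 and h(Reactivated) = 0. By first-step analysis:
h(Casual) = 0.17·h(Casual) + 0.19·h(Dormant) + 0.15·1 + 0.25·h(Active) + 0.24·0
h(Dormant) = 0.18·h(Casual) + 0.22·h(Dormant) + 0.2·1 + 0.23·h(Active) + 0.17·0
h(Active) = 0.26·h(Casual) + 0.16·h(Dormant) + 0.19·1 + 0.22·h(Active) + 0.17·0
Solving: h(Casual) = 0.4458, h(Dormant) = 0.5055, h(Active) = 0.4959.
Starting from Casual, the probability is 0.4458.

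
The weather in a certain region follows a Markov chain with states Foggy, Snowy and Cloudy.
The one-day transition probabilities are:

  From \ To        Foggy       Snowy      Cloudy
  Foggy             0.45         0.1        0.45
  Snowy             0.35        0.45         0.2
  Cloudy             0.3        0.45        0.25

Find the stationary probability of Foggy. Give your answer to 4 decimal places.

Let the stationary distribution be π with π = πP and π_1 + π_2 + π_3 = 1.
π_1 = 0.45·π_1 + 0.35·π_2 + 0.3·π_3
π_2 = 0.1·π_1 + 0.45·π_2 + 0.45·π_3
Solving with the normalization constraint gives π = (0.3718, 0.3199, 0.3084).
So the stationary probability of Foggy is 0.3718.

0.3718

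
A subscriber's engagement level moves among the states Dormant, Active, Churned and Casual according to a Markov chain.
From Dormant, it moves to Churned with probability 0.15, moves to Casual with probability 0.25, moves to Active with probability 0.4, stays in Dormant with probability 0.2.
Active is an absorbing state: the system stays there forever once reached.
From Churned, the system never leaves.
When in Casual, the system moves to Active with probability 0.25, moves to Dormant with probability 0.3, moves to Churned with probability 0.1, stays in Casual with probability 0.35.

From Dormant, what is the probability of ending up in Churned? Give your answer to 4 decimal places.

Let h(s) be the probability of absorption at Churned starting from transient state s. Then h(Churned) = 1 and h(Active) = 0. By first-step analysis:
h(Dormant) = 0.2·h(Dormant) + 0.4·0 + 0.15·1 + 0.25·h(Casual)
h(Casual) = 0.3·h(Dormant) + 0.25·0 + 0.1·1 + 0.35·h(Casual)
Solving: h(Dormant) = 0.2753, h(Casual) = 0.2809.
Starting from Dormant, the probability is 0.2753.

0.2753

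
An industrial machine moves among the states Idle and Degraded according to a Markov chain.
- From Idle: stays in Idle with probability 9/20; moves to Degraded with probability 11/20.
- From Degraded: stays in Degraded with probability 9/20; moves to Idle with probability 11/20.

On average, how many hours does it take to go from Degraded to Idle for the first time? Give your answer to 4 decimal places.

1.8182

Let t(s) be the expected number of hours to first reach Idle from state s, with t(Idle) = 0. Conditioning on the first hour:
t(Degraded) = 1 + 0.45·t(Degraded)
Solving: t(Degraded) = 1.8182.
Expected hours from Degraded to Idle: 1.8182.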